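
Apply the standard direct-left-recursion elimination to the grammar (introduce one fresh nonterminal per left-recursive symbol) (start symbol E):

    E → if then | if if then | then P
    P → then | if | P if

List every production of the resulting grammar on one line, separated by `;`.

E → if then | if if then | then P; P → then P' | if P'; P' → if P' | ε

Directly left-recursive nonterminal: P.
For P: α = {if}, β = {then, if}. Rewrite as P → β P' and P' → α P' | ε.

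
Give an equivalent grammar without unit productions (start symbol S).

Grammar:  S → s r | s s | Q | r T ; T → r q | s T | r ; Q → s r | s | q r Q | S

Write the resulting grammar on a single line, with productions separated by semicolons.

Unit pairs: Q ⇒* {S}; S ⇒* {Q}.
For every A with A ⇒* B via unit rules, add B's non-unit alternatives to A; then delete every rule of the form X → Y.

S → s r | s s | r T | s | q r Q; T → r q | s T | r; Q → s r | s s | r T | s | q r Q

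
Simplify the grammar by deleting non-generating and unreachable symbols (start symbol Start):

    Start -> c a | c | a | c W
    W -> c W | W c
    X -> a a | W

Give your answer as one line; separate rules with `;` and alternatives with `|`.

Start -> c a | c | a

Generating nonterminals: {Start, X}.
Reachable from Start after that: {Start}.
Removed useless symbols: {W, X} and every production mentioning them.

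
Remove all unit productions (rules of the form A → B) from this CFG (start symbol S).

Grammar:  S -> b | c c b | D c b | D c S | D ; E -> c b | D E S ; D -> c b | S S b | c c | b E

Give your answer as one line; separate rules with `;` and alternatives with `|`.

Unit pairs: S ⇒* {D}.
For each unit pair (A, B), copy every non-unit production of B to A, then drop all unit productions.

S -> c b | S S b | c c | b E | b | c c b | D c b | D c S; E -> c b | D E S; D -> c b | S S b | c c | b E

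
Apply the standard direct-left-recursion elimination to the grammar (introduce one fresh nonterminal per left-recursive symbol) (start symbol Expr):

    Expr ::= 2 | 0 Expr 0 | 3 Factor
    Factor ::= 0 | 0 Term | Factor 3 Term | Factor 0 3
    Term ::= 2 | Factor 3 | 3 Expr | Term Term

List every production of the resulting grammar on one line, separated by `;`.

Expr ::= 2 | 0 Expr 0 | 3 Factor; Factor ::= 0 Factor1 | 0 Term Factor1; Term ::= 2 Term1 | Factor 3 Term1 | 3 Expr Term1; Factor1 ::= 3 Term Factor1 | 0 3 Factor1 | ε; Term1 ::= Term Term1 | ε

Directly left-recursive nonterminals: Factor, Term.
For Factor: α = {3 Term, 0 3}, β = {0, 0 Term}. Rewrite as Factor → β Factor1 and Factor1 → α Factor1 | ε.
For Term: α = {Term}, β = {2, Factor 3, 3 Expr}. Rewrite as Term → β Term1 and Term1 → α Term1 | ε.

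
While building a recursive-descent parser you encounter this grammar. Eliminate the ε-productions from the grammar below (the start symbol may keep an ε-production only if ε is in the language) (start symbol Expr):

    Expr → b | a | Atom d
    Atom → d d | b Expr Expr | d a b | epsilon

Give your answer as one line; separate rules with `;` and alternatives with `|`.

The nullable symbols are {Atom}.
ε ∉ L(G), so no ε-production is kept.
Add the nullable-subset variants: Expr → Atom d gives Atom d | d.

Expr → b | a | Atom d | d; Atom → d d | b Expr Expr | d a b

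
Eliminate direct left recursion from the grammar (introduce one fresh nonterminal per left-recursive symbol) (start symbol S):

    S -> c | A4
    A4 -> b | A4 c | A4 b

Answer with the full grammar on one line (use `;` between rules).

Left recursion appears on A4.
For A4: α = {c, b}, β = {b}. Rewrite as A4 → β A4' and A4' → α A4' | ε.

S -> c | A4; A4 -> b A4'; A4' -> c A4' | b A4' | ε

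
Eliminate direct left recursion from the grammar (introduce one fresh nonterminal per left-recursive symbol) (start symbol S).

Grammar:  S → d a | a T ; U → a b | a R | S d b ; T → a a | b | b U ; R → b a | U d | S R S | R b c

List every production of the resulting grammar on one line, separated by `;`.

S → d a | a T; U → a b | a R | S d b; T → a a | b | b U; R → b a R' | U d R' | S R S R'; R' → b c R' | ε

Left recursion appears on R.
For R: α = {b c}, β = {b a, U d, S R S}. Rewrite as R → β R' and R' → α R' | ε.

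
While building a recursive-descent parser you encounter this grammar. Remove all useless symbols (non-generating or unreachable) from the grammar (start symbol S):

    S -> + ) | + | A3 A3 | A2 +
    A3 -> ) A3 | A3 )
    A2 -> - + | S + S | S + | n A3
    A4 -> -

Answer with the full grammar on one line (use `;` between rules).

S -> + ) | + | A2 +; A2 -> - + | S + S | S +

Generating nonterminals: {A2, A4, S}.
Reachable from S after that: {A2, S}.
Removed useless symbols: {A3, A4} and every production mentioning them.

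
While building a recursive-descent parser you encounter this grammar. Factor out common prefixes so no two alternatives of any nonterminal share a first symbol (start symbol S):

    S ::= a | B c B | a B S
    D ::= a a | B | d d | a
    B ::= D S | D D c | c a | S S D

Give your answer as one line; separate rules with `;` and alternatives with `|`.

S ::= B c B | a S'; D ::= B | d d | a D'; B ::= c a | S S D | D B'; S' ::= ε | B S; D' ::= a | ε; B' ::= S | D c

S has alternatives sharing prefix 'a': factor to S → a S' with S' → ε | B S.
D has alternatives sharing prefix 'a': factor to D → a D' with D' → a | ε.
B has alternatives sharing prefix 'D': factor to B → D B' with B' → S | D c.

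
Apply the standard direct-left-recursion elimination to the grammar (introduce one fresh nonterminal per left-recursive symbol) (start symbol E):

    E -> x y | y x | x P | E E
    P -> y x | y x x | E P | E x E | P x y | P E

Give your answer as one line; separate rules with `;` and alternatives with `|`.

E -> x y E' | y x E' | x P E'; P -> y x P' | y x x P' | E P P' | E x E P'; E' -> E E' | eps; P' -> x y P' | E P' | eps

E, P are directly left-recursive.
For E: α = {E}, β = {x y, y x, x P}. Rewrite as E → β E' and E' → α E' | ε.
For P: α = {x y, E}, β = {y x, y x x, E P, E x E}. Rewrite as P → β P' and P' → α P' | ε.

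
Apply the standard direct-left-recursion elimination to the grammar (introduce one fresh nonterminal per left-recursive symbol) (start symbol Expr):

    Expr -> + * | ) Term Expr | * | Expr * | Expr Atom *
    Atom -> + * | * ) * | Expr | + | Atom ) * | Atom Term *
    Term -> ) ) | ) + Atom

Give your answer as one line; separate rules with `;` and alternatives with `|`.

Expr -> + * Expr1 | ) Term Expr Expr1 | * Expr1; Atom -> + * Atom1 | * ) * Atom1 | Expr Atom1 | + Atom1; Term -> ) ) | ) + Atom; Expr1 -> * Expr1 | Atom * Expr1 | ε; Atom1 -> ) * Atom1 | Term * Atom1 | ε

Expr, Atom are directly left-recursive.
For Expr: α = {*, Atom *}, β = {+ *, ) Term Expr, *}. Rewrite as Expr → β Expr1 and Expr1 → α Expr1 | ε.
For Atom: α = {) *, Term *}, β = {+ *, * ) *, Expr, +}. Rewrite as Atom → β Atom1 and Atom1 → α Atom1 | ε.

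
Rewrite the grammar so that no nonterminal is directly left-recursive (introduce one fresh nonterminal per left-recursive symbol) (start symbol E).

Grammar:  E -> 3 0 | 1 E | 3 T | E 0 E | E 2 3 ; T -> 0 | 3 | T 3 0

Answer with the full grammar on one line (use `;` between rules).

E, T are directly left-recursive.
For E: α = {0 E, 2 3}, β = {3 0, 1 E, 3 T}. Rewrite as E → β E' and E' → α E' | ε.
For T: α = {3 0}, β = {0, 3}. Rewrite as T → β T' and T' → α T' | ε.

E -> 3 0 E' | 1 E E' | 3 T E'; T -> 0 T' | 3 T'; E' -> 0 E E' | 2 3 E' | ε; T' -> 3 0 T' | ε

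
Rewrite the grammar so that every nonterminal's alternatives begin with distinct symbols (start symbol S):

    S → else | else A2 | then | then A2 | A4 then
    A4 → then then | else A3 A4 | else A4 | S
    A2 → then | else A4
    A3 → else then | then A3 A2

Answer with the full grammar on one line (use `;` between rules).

S has alternatives sharing prefix 'else': factor to S → else S' with S' → ε | A2.
S has alternatives sharing prefix 'then': factor to S → then S'' with S'' → ε | A2.
A4 has alternatives sharing prefix 'else': factor to A4 → else A4' with A4' → A3 A4 | A4.

S → A4 then | else S' | then S''; A4 → then then | S | else A4'; A2 → then | else A4; A3 → else then | then A3 A2; S' → ε | A2; S'' → ε | A2; A4' → A3 A4 | A4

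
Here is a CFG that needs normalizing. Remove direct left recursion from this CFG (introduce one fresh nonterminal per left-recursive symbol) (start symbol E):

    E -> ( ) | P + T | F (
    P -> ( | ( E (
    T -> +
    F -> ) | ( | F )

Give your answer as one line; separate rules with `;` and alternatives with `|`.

Directly left-recursive nonterminal: F.
For F: α = {)}, β = {), (}. Rewrite as F → β F' and F' → α F' | ε.

E -> ( ) | P + T | F (; P -> ( | ( E (; T -> +; F -> ) F' | ( F'; F' -> ) F' | ε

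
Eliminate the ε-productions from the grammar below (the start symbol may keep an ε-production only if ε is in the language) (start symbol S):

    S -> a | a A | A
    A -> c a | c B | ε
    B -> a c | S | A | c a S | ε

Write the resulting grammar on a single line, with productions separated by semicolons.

The nullable symbols are {A, B, S}.
ε ∈ L(G) since S is nullable, so keep S → ε.
Add the nullable-subset variants: A → c B gives c B | c. B → c a S gives c a S | c a.

S -> a | a A | A | ε; A -> c a | c B | c; B -> a c | S | A | c a S | c a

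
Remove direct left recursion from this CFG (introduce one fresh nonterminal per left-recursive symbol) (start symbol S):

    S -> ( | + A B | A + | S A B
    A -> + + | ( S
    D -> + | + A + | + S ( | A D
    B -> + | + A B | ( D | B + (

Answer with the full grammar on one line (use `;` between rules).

Left recursion appears on S, B.
For S: α = {A B}, β = {(, + A B, A +}. Rewrite as S → β S' and S' → α S' | ε.
For B: α = {+ (}, β = {+, + A B, ( D}. Rewrite as B → β B' and B' → α B' | ε.

S -> ( S' | + A B S' | A + S'; A -> + + | ( S; D -> + | + A + | + S ( | A D; B -> + B' | + A B B' | ( D B'; S' -> A B S' | ε; B' -> + ( B' | ε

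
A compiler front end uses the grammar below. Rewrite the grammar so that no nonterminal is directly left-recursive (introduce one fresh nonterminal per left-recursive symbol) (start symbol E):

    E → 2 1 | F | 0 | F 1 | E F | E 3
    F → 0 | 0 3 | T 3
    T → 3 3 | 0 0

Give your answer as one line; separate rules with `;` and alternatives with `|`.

Directly left-recursive nonterminal: E.
For E: α = {F, 3}, β = {2 1, F, 0, F 1}. Rewrite as E → β E' and E' → α E' | ε.

E → 2 1 E' | F E' | 0 E' | F 1 E'; F → 0 | 0 3 | T 3; T → 3 3 | 0 0; E' → F E' | 3 E' | ε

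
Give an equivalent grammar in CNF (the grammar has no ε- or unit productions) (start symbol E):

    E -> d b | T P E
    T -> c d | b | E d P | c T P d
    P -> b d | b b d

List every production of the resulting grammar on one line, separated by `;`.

E -> X1 X2 | T Y1; T -> X3 X1 | b | E Y2 | X3 Y3; P -> X2 X1 | X2 Y5; X1 -> d; X2 -> b; X3 -> c; Y1 -> P E; Y2 -> X1 P; Y3 -> T Y4; Y4 -> P X1; Y5 -> X2 X1

Introduce a nonterminal for each terminal appearing in a rule of length ≥ 2: X1 → d, X2 → b, X3 → c.
Binarize each right-hand side of length ≥ 3 by chaining fresh nonterminals (Y1, Y2, …): affected rules were E → T P E; T → E X1 P; T → X3 T P X1; P → X2 X2 X1.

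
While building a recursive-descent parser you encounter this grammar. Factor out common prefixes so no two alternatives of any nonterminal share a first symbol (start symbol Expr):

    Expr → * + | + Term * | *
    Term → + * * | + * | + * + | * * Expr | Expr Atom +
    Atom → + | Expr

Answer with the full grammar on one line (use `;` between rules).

Expr → + Term * | * Expr1; Term → * * Expr | Expr Atom + | + * Term1; Atom → + | Expr; Expr1 → + | epsilon; Term1 → * | epsilon | +

Expr has alternatives sharing prefix '*': factor to Expr → * Expr1 with Expr1 → + | ε.
Term has alternatives sharing prefix '+ *': factor to Term → + * Term1 with Term1 → * | ε | +.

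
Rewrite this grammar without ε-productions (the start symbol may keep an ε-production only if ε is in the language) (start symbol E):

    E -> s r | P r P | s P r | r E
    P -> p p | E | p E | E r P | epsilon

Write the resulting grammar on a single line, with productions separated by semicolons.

The nullable symbols are {P}.
ε ∉ L(G), so no ε-production is kept.
Expand every rule over subsets of its nullable positions: E → P r P gives P r P | P r | r P | r. P → E r P gives E r P | E r.

E -> s r | P r P | P r | r P | r | s P r | r E; P -> p p | E | p E | E r P | E r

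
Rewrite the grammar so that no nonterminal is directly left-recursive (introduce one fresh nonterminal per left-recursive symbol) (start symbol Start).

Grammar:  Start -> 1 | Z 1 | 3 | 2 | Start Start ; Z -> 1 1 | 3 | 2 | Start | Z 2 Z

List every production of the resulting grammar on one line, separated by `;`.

Start -> 1 Start1 | Z 1 Start1 | 3 Start1 | 2 Start1; Z -> 1 1 Z1 | 3 Z1 | 2 Z1 | Start Z1; Start1 -> Start Start1 | ε; Z1 -> 2 Z Z1 | ε

Left recursion appears on Start, Z.
For Start: α = {Start}, β = {1, Z 1, 3, 2}. Rewrite as Start → β Start1 and Start1 → α Start1 | ε.
For Z: α = {2 Z}, β = {1 1, 3, 2, Start}. Rewrite as Z → β Z1 and Z1 → α Z1 | ε.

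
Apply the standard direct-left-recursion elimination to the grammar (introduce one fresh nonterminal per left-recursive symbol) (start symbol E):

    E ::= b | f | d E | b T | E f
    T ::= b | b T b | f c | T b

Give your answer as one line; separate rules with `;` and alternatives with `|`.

Left recursion appears on E, T.
For E: α = {f}, β = {b, f, d E, b T}. Rewrite as E → β E' and E' → α E' | ε.
For T: α = {b}, β = {b, b T b, f c}. Rewrite as T → β T' and T' → α T' | ε.

E ::= b E' | f E' | d E E' | b T E'; T ::= b T' | b T b T' | f c T'; E' ::= f E' | ε; T' ::= b T' | ε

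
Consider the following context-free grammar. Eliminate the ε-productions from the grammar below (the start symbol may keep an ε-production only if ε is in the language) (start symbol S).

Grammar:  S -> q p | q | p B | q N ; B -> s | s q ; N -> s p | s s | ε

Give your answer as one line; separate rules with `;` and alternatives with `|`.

S -> q p | q | p B | q N; B -> s | s q; N -> s p | s s

The nullable symbols are {N}.
ε ∉ L(G), so no ε-production is kept.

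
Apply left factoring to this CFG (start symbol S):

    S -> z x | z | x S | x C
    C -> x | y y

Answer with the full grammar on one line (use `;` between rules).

S -> z S' | x S''; C -> x | y y; S' -> x | eps; S'' -> S | C

S has alternatives sharing prefix 'z': factor to S → z S' with S' → x | ε.
S has alternatives sharing prefix 'x': factor to S → x S'' with S'' → S | C.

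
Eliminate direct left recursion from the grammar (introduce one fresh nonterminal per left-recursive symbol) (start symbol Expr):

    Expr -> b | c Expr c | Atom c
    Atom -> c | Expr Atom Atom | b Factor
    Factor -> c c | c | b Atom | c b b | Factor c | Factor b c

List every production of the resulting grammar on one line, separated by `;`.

Directly left-recursive nonterminal: Factor.
For Factor: α = {c, b c}, β = {c c, c, b Atom, c b b}. Rewrite as Factor → β Factor1 and Factor1 → α Factor1 | ε.

Expr -> b | c Expr c | Atom c; Atom -> c | Expr Atom Atom | b Factor; Factor -> c c Factor1 | c Factor1 | b Atom Factor1 | c b b Factor1; Factor1 -> c Factor1 | b c Factor1 | ε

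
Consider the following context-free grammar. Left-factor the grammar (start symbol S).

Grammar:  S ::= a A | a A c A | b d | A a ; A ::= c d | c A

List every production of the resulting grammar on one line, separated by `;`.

S ::= b d | A a | a A S'; A ::= c A'; S' ::= ε | c A; A' ::= d | A

S has alternatives sharing prefix 'a A': factor to S → a A S' with S' → ε | c A.
A has alternatives sharing prefix 'c': factor to A → c A' with A' → d | A.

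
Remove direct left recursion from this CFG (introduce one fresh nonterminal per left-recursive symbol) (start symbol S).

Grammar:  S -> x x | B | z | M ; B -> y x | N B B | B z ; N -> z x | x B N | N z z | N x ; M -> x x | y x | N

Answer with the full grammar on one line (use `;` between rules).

Directly left-recursive nonterminals: B, N.
For B: α = {z}, β = {y x, N B B}. Rewrite as B → β B' and B' → α B' | ε.
For N: α = {z z, x}, β = {z x, x B N}. Rewrite as N → β N' and N' → α N' | ε.

S -> x x | B | z | M; B -> y x B' | N B B B'; N -> z x N' | x B N N'; M -> x x | y x | N; B' -> z B' | ε; N' -> z z N' | x N' | ε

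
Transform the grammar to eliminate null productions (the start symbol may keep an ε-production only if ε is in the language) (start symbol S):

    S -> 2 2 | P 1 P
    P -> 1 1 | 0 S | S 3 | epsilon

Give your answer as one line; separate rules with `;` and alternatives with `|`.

S -> 2 2 | P 1 P | P 1 | 1 P | 1; P -> 1 1 | 0 S | S 3

The nullable symbols are {P}.
ε ∉ L(G), so no ε-production is kept.
Add the nullable-subset variants: S → P 1 P gives P 1 P | P 1 | 1 P | 1.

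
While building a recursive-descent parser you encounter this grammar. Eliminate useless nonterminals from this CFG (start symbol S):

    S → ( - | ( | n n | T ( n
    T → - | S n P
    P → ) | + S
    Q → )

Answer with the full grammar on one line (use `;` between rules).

Generating nonterminals: {P, Q, S, T}.
Reachable from S after that: {P, S, T}.
Removed useless symbols: {Q} and every production mentioning them.

S → ( - | ( | n n | T ( n; T → - | S n P; P → ) | + S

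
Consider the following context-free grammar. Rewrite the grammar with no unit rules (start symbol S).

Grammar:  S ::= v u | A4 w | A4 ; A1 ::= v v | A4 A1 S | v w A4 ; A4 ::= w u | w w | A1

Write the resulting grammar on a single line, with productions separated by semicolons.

Unit pairs: A4 ⇒* {A1}; S ⇒* {A1, A4}.
Replace each nonterminal's rules with the union of the non-unit rules of every nonterminal it unit-derives.

S ::= w u | w w | v v | A4 A1 S | v w A4 | v u | A4 w; A1 ::= v v | A4 A1 S | v w A4; A4 ::= w u | w w | v v | A4 A1 S | v w A4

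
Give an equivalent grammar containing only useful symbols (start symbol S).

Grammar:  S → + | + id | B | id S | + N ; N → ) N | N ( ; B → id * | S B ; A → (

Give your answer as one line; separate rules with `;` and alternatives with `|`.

S → + | + id | B | id S; B → id * | S B

Generating nonterminals: {A, B, S}.
Reachable from S after that: {B, S}.
Removed useless symbols: {A, N} and every production mentioning them.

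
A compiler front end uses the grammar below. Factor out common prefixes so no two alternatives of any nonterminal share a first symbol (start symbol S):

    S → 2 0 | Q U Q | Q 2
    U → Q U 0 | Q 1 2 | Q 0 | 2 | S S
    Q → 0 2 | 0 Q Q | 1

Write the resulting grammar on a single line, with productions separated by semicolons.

S has alternatives sharing prefix 'Q': factor to S → Q S' with S' → U Q | 2.
U has alternatives sharing prefix 'Q': factor to U → Q U' with U' → U 0 | 1 2 | 0.
Q has alternatives sharing prefix '0': factor to Q → 0 Q' with Q' → 2 | Q Q.

S → 2 0 | Q S'; U → 2 | S S | Q U'; Q → 1 | 0 Q'; S' → U Q | 2; U' → U 0 | 1 2 | 0; Q' → 2 | Q Q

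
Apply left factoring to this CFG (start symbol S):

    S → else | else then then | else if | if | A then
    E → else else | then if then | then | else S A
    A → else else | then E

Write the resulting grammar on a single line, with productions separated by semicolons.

S has alternatives sharing prefix 'else': factor to S → else S' with S' → ε | then then | if.
E has alternatives sharing prefix 'else': factor to E → else E' with E' → else | S A.
E has alternatives sharing prefix 'then': factor to E → then E'' with E'' → if then | ε.

S → if | A then | else S'; E → else E' | then E''; A → else else | then E; S' → ε | then then | if; E' → else | S A; E'' → if then | ε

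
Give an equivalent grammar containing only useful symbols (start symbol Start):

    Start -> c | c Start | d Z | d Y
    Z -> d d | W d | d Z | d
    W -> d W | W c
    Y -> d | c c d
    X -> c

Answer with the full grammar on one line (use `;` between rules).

Generating nonterminals: {Start, X, Y, Z}.
Reachable from Start after that: {Start, Y, Z}.
Removed useless symbols: {W, X} and every production mentioning them.

Start -> c | c Start | d Z | d Y; Z -> d d | d Z | d; Y -> d | c c d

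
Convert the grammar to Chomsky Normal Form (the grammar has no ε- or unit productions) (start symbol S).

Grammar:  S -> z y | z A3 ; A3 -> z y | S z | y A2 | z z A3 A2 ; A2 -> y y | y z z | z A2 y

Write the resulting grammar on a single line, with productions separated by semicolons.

Introduce a nonterminal for each terminal appearing in a rule of length ≥ 2: X1 → z, X2 → y.
Binarize each right-hand side of length ≥ 3 by chaining fresh nonterminals (Y1, Y2, …): affected rules were A3 → X1 X1 A3 A2; A2 → X2 X1 X1; A2 → X1 A2 X2.

S -> X1 X2 | X1 A3; A3 -> X1 X2 | S X1 | X2 A2 | X1 Y1; A2 -> X2 X2 | X2 Y3 | X1 Y4; X1 -> z; X2 -> y; Y1 -> X1 Y2; Y2 -> A3 A2; Y3 -> X1 X1; Y4 -> A2 X2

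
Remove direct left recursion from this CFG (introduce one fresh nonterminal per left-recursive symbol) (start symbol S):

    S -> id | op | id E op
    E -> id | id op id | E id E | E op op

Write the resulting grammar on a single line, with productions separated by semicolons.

Directly left-recursive nonterminal: E.
For E: α = {id E, op op}, β = {id, id op id}. Rewrite as E → β E' and E' → α E' | ε.

S -> id | op | id E op; E -> id E' | id op id E'; E' -> id E E' | op op E' | ε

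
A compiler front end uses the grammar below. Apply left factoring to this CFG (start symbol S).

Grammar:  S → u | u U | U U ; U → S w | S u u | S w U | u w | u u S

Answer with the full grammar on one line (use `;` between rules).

S has alternatives sharing prefix 'u': factor to S → u S' with S' → ε | U.
U has alternatives sharing prefix 'S': factor to U → S U' with U' → w | u u | w U.
U has alternatives sharing prefix 'u': factor to U → u U'' with U'' → w | u S.
U' has alternatives sharing prefix 'w': factor to U' → w U''' with U''' → ε | U.

S → U U | u S'; U → S U' | u U''; S' → epsilon | U; U' → u u | w U'''; U'' → w | u S; U''' → epsilon | U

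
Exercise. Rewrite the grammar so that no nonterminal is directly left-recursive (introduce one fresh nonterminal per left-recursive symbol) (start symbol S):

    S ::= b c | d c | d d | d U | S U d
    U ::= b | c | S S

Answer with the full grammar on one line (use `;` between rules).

Directly left-recursive nonterminal: S.
For S: α = {U d}, β = {b c, d c, d d, d U}. Rewrite as S → β S' and S' → α S' | ε.

S ::= b c S' | d c S' | d d S' | d U S'; U ::= b | c | S S; S' ::= U d S' | ε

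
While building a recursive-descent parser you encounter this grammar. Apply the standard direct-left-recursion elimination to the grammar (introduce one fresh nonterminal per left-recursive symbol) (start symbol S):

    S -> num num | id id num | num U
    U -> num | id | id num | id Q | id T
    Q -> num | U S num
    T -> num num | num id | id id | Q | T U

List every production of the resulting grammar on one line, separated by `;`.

S -> num num | id id num | num U; U -> num | id | id num | id Q | id T; Q -> num | U S num; T -> num num T' | num id T' | id id T' | Q T'; T' -> U T' | ε

Left recursion appears on T.
For T: α = {U}, β = {num num, num id, id id, Q}. Rewrite as T → β T' and T' → α T' | ε.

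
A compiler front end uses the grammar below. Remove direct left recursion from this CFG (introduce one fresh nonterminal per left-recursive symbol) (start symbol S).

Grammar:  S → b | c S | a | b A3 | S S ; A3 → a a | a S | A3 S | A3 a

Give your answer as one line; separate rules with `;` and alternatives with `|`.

S → b S' | c S S' | a S' | b A3 S'; A3 → a a A3' | a S A3'; S' → S S' | eps; A3' → S A3' | a A3' | eps

S, A3 are directly left-recursive.
For S: α = {S}, β = {b, c S, a, b A3}. Rewrite as S → β S' and S' → α S' | ε.
For A3: α = {S, a}, β = {a a, a S}. Rewrite as A3 → β A3' and A3' → α A3' | ε.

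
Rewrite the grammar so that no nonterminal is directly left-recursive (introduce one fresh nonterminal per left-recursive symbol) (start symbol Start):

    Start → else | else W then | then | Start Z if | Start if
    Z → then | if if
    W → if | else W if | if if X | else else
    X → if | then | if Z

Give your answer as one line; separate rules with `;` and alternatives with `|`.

Start → else Start1 | else W then Start1 | then Start1; Z → then | if if; W → if | else W if | if if X | else else; X → if | then | if Z; Start1 → Z if Start1 | if Start1 | ε

Directly left-recursive nonterminal: Start.
For Start: α = {Z if, if}, β = {else, else W then, then}. Rewrite as Start → β Start1 and Start1 → α Start1 | ε.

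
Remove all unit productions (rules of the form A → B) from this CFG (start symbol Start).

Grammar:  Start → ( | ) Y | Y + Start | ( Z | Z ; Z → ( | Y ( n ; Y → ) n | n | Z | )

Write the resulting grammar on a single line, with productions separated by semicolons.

Unit pairs: Start ⇒* {Z}; Y ⇒* {Z}.
For every A with A ⇒* B via unit rules, add B's non-unit alternatives to A; then delete every rule of the form X → Y.

Start → ( | Y ( n | ) Y | Y + Start | ( Z; Z → ( | Y ( n; Y → ( | Y ( n | ) n | n | )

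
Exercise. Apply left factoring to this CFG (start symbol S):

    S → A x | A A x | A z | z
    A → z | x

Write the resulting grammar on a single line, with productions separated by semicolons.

S has alternatives sharing prefix 'A': factor to S → A S' with S' → x | A x | z.

S → z | A S'; A → z | x; S' → x | A x | z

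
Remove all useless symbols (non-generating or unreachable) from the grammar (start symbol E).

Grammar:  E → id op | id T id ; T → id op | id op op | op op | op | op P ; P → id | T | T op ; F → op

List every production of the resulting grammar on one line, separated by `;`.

E → id op | id T id; T → id op | id op op | op op | op | op P; P → id | T | T op

Generating nonterminals: {E, F, P, T}.
Reachable from E after that: {E, P, T}.
Removed useless symbols: {F} and every production mentioning them.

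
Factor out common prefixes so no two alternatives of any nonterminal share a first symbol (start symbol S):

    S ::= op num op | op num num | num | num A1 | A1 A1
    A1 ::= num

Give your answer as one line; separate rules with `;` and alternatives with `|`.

S ::= A1 A1 | op num S' | num S''; A1 ::= num; S' ::= op | num; S'' ::= ε | A1

S has alternatives sharing prefix 'op num': factor to S → op num S' with S' → op | num.
S has alternatives sharing prefix 'num': factor to S → num S'' with S'' → ε | A1.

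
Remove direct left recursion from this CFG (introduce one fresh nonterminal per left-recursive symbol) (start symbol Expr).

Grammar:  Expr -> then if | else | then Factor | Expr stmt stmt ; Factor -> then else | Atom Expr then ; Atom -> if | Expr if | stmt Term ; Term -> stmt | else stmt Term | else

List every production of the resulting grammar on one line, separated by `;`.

Expr -> then if Expr1 | else Expr1 | then Factor Expr1; Factor -> then else | Atom Expr then; Atom -> if | Expr if | stmt Term; Term -> stmt | else stmt Term | else; Expr1 -> stmt stmt Expr1 | epsilon

Left recursion appears on Expr.
For Expr: α = {stmt stmt}, β = {then if, else, then Factor}. Rewrite as Expr → β Expr1 and Expr1 → α Expr1 | ε.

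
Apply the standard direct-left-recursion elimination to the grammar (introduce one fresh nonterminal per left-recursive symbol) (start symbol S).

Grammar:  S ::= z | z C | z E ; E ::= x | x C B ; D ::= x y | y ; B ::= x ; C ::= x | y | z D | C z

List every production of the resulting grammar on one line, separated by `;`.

S ::= z | z C | z E; E ::= x | x C B; D ::= x y | y; B ::= x; C ::= x C' | y C' | z D C'; C' ::= z C' | ε

C is directly left-recursive.
For C: α = {z}, β = {x, y, z D}. Rewrite as C → β C' and C' → α C' | ε.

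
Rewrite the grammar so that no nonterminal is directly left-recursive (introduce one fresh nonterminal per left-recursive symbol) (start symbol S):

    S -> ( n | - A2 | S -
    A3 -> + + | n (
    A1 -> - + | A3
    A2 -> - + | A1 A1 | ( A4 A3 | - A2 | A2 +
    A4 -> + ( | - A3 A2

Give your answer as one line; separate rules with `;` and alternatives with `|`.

S, A2 are directly left-recursive.
For S: α = {-}, β = {( n, - A2}. Rewrite as S → β S' and S' → α S' | ε.
For A2: α = {+}, β = {- +, A1 A1, ( A4 A3, - A2}. Rewrite as A2 → β A2' and A2' → α A2' | ε.

S -> ( n S' | - A2 S'; A3 -> + + | n (; A1 -> - + | A3; A2 -> - + A2' | A1 A1 A2' | ( A4 A3 A2' | - A2 A2'; A4 -> + ( | - A3 A2; S' -> - S' | ε; A2' -> + A2' | ε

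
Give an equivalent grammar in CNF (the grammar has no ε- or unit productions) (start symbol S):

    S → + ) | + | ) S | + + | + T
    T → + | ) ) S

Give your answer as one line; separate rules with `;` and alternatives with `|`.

Introduce a nonterminal for each terminal appearing in a rule of length ≥ 2: X1 → +, X2 → ).
Binarize each right-hand side of length ≥ 3 by chaining fresh nonterminals (Y1, Y2, …): affected rules were T → X2 X2 S.

S → X1 X2 | + | X2 S | X1 X1 | X1 T; T → + | X2 Y1; X1 → +; X2 → ); Y1 → X2 S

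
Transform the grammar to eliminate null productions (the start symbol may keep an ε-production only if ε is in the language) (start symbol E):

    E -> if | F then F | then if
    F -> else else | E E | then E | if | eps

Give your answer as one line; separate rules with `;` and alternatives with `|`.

Nullable nonterminals: {F}.
ε ∉ L(G), so no ε-production is kept.
Add the nullable-subset variants: E → F then F gives F then F | F then | then F | then.

E -> if | F then F | F then | then F | then | then if; F -> else else | E E | then E | if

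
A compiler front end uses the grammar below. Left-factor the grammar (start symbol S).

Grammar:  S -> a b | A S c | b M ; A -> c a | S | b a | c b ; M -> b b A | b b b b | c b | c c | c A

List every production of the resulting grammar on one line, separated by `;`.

S -> a b | A S c | b M; A -> S | b a | c A'; M -> c M' | b b M''; A' -> a | b; M' -> b | c | A; M'' -> A | b b

A has alternatives sharing prefix 'c': factor to A → c A' with A' → a | b.
M has alternatives sharing prefix 'c': factor to M → c M' with M' → b | c | A.
M has alternatives sharing prefix 'b b': factor to M → b b M'' with M'' → A | b b.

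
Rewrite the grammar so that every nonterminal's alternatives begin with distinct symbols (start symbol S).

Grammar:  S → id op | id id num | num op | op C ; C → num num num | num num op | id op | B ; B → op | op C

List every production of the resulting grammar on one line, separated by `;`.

S has alternatives sharing prefix 'id': factor to S → id S' with S' → op | id num.
C has alternatives sharing prefix 'num num': factor to C → num num C' with C' → num | op.
B has alternatives sharing prefix 'op': factor to B → op B' with B' → ε | C.

S → num op | op C | id S'; C → id op | B | num num C'; B → op B'; S' → op | id num; C' → num | op; B' → ε | C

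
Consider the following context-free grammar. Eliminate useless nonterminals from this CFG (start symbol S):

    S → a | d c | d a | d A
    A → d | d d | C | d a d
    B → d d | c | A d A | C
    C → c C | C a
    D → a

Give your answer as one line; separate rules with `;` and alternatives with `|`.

S → a | d c | d a | d A; A → d | d d | d a d

Generating nonterminals: {A, B, D, S}.
Reachable from S after that: {A, S}.
Removed useless symbols: {B, C, D} and every production mentioning them.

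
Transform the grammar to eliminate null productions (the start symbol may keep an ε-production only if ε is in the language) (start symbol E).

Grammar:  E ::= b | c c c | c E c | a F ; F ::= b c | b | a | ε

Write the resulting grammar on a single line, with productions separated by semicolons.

The nullable symbols are {F}.
ε ∉ L(G), so no ε-production is kept.
Expand every rule over subsets of its nullable positions: E → a F gives a F | a.

E ::= b | c c c | c E c | a F | a; F ::= b c | b | a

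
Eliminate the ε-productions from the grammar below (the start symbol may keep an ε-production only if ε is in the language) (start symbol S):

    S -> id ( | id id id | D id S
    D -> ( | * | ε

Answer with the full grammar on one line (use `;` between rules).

The nullable symbols are {D}.
ε ∉ L(G), so no ε-production is kept.
Add the nullable-subset variants: S → D id S gives D id S | id S.

S -> id ( | id id id | D id S | id S; D -> ( | *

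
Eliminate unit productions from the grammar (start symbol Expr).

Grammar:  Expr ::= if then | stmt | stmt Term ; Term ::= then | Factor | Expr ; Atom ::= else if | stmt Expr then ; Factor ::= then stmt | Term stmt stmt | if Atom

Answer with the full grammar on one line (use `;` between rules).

Unit pairs: Term ⇒* {Expr, Factor}.
For each unit pair (A, B), copy every non-unit production of B to A, then drop all unit productions.

Expr ::= if then | stmt | stmt Term; Term ::= then | then stmt | Term stmt stmt | if Atom | if then | stmt | stmt Term; Atom ::= else if | stmt Expr then; Factor ::= then stmt | Term stmt stmt | if Atom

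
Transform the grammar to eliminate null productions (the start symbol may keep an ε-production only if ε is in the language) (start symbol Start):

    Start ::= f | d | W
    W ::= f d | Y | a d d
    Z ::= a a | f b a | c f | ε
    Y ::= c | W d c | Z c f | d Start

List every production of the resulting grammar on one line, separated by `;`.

Nullable set = {Z}.
ε ∉ L(G), so no ε-production is kept.
Expand every rule over subsets of its nullable positions: Y → Z c f gives Z c f | c f.

Start ::= f | d | W; W ::= f d | Y | a d d; Z ::= a a | f b a | c f; Y ::= c | W d c | Z c f | c f | d Start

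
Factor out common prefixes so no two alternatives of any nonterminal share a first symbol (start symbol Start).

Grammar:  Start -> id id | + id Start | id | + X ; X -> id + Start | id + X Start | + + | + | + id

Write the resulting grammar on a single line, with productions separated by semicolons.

Start has alternatives sharing prefix 'id': factor to Start → id Start1 with Start1 → id | ε.
Start has alternatives sharing prefix '+': factor to Start → + Start2 with Start2 → id Start | X.
X has alternatives sharing prefix '+': factor to X → + X1 with X1 → + | ε | id.
X has alternatives sharing prefix 'id +': factor to X → id + X2 with X2 → Start | X Start.

Start -> id Start1 | + Start2; X -> + X1 | id + X2; Start1 -> id | ε; Start2 -> id Start | X; X1 -> + | ε | id; X2 -> Start | X Start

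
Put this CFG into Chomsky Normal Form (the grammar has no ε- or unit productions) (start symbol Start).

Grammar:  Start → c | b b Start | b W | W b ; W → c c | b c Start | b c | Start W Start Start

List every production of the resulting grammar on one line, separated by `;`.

Introduce a nonterminal for each terminal appearing in a rule of length ≥ 2: X1 → b, X2 → c.
Binarize each right-hand side of length ≥ 3 by chaining fresh nonterminals (Y1, Y2, …): affected rules were Start → X1 X1 Start; W → X1 X2 Start; W → Start W Start Start.

Start → c | X1 Y1 | X1 W | W X1; W → X2 X2 | X1 Y2 | X1 X2 | Start Y3; X1 → b; X2 → c; Y1 → X1 Start; Y2 → X2 Start; Y3 → W Y4; Y4 → Start Start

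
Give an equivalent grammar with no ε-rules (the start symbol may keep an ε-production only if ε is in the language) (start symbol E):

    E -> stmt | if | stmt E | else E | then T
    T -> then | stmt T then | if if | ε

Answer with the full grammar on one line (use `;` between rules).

Nullable nonterminals: {T}.
ε ∉ L(G), so no ε-production is kept.
For each production, add variants omitting each subset of nullable occurrences: E → then T gives then T | then. T → stmt T then gives stmt T then | stmt then.

E -> stmt | if | stmt E | else E | then T | then; T -> then | stmt T then | stmt then | if if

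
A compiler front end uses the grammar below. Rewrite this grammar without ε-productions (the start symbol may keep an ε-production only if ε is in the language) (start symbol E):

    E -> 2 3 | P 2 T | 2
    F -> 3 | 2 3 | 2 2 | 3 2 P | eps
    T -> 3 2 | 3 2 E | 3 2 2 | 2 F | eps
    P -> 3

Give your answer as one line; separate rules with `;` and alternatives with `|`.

Nullable set = {F, T}.
ε ∉ L(G), so no ε-production is kept.
For each production, add variants omitting each subset of nullable occurrences: E → P 2 T gives P 2 T | P 2. T → 2 F gives 2 F | 2.

E -> 2 3 | P 2 T | P 2 | 2; F -> 3 | 2 3 | 2 2 | 3 2 P; T -> 3 2 | 3 2 E | 3 2 2 | 2 F | 2; P -> 3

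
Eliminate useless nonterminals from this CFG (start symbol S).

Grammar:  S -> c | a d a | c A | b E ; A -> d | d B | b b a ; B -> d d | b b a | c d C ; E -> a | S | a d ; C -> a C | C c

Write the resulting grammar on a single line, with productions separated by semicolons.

S -> c | a d a | c A | b E; A -> d | d B | b b a; B -> d d | b b a; E -> a | S | a d

Generating nonterminals: {A, B, E, S}.
Reachable from S after that: {A, B, E, S}.
Removed useless symbols: {C} and every production mentioning them.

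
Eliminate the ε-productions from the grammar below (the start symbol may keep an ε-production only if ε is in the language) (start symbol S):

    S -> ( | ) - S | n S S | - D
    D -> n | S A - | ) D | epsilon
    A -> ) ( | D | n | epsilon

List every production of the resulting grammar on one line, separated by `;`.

S -> ( | ) - S | n S S | - D | -; D -> n | S A - | S - | ) D | ); A -> ) ( | D | n

Nullable nonterminals: {A, D}.
ε ∉ L(G), so no ε-production is kept.
Add the nullable-subset variants: S → - D gives - D | -. D → S A - gives S A - | S -. D → ) D gives ) D | ).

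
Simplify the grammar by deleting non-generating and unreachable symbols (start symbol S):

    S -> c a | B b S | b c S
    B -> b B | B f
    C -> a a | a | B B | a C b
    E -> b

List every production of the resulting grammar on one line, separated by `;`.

S -> c a | b c S

Generating nonterminals: {C, E, S}.
Reachable from S after that: {S}.
Removed useless symbols: {B, C, E} and every production mentioning them.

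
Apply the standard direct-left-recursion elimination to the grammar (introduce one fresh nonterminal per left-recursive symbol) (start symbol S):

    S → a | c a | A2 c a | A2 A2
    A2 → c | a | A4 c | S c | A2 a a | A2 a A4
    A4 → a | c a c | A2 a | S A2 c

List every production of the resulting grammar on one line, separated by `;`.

A2 is directly left-recursive.
For A2: α = {a a, a A4}, β = {c, a, A4 c, S c}. Rewrite as A2 → β A2' and A2' → α A2' | ε.

S → a | c a | A2 c a | A2 A2; A2 → c A2' | a A2' | A4 c A2' | S c A2'; A4 → a | c a c | A2 a | S A2 c; A2' → a a A2' | a A4 A2' | ε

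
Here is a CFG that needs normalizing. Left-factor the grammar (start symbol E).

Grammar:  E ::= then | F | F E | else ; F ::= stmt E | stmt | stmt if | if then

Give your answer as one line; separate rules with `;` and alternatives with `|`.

E ::= then | else | F E'; F ::= if then | stmt F'; E' ::= ε | E; F' ::= E | ε | if

E has alternatives sharing prefix 'F': factor to E → F E' with E' → ε | E.
F has alternatives sharing prefix 'stmt': factor to F → stmt F' with F' → E | ε | if.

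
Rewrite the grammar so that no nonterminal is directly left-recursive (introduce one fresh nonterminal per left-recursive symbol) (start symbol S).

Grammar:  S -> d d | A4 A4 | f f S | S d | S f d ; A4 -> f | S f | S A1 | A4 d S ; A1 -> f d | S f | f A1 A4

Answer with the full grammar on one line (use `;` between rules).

Directly left-recursive nonterminals: S, A4.
For S: α = {d, f d}, β = {d d, A4 A4, f f S}. Rewrite as S → β S' and S' → α S' | ε.
For A4: α = {d S}, β = {f, S f, S A1}. Rewrite as A4 → β A4' and A4' → α A4' | ε.

S -> d d S' | A4 A4 S' | f f S S'; A4 -> f A4' | S f A4' | S A1 A4'; A1 -> f d | S f | f A1 A4; S' -> d S' | f d S' | ε; A4' -> d S A4' | ε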